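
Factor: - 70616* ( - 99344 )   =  7015275904 = 2^7*7^2*13^1 * 97^1*887^1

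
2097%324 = 153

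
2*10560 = 21120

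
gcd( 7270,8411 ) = 1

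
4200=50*84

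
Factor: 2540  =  2^2 * 5^1*127^1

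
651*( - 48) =-31248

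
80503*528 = 42505584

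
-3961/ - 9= 3961/9 = 440.11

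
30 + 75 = 105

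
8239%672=175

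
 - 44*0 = 0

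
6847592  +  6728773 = 13576365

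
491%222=47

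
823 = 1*823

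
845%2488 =845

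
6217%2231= 1755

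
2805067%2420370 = 384697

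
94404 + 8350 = 102754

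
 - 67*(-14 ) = 938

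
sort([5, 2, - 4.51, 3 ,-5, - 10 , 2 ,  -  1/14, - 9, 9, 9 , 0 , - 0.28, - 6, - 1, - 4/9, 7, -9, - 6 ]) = [ - 10,  -  9, - 9, - 6, - 6, - 5, - 4.51, - 1 , - 4/9, -0.28, - 1/14,  0,2 , 2, 3,5, 7, 9,9] 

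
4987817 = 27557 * 181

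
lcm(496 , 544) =16864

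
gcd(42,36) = 6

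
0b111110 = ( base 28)26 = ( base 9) 68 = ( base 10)62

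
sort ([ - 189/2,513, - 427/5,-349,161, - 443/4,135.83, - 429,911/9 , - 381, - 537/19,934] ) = [ - 429, - 381, - 349, - 443/4, - 189/2, - 427/5,-537/19, 911/9,135.83,161, 513 , 934] 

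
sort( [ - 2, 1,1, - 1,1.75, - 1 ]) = [- 2,-1, - 1, 1,1, 1.75]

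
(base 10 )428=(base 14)228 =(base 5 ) 3203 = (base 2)110101100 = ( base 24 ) hk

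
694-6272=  - 5578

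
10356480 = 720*14384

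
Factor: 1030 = 2^1*5^1*103^1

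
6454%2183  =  2088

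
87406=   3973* 22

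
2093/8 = 2093/8 =261.62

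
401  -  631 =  - 230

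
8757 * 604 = 5289228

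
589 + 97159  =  97748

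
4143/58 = 71 +25/58=71.43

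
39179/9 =39179/9  =  4353.22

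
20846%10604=10242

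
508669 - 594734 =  - 86065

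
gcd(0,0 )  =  0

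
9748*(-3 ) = - 29244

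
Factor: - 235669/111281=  - 917/433 = - 7^1  *  131^1*433^( - 1 )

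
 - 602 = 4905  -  5507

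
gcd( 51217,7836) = 1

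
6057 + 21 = 6078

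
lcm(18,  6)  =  18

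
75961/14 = 75961/14 = 5425.79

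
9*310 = 2790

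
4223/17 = 248 + 7/17 = 248.41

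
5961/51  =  116  +  15/17= 116.88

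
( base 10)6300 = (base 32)64s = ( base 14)2420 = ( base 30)700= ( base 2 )1100010011100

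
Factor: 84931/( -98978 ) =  - 2^( - 1 ) * 7^1*11^( - 1)*409^( - 1)*1103^1  =  -  7721/8998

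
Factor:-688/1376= - 1/2 = - 2^( - 1) 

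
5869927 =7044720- 1174793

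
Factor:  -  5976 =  -2^3*3^2*83^1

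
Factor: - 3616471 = -827^1*4373^1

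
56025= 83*675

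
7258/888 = 8 + 77/444 = 8.17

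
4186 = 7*598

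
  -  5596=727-6323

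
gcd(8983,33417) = 1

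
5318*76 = 404168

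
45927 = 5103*9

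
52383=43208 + 9175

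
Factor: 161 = 7^1 * 23^1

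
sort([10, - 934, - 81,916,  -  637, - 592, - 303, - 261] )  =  [-934 ,-637  , - 592, - 303, - 261,- 81,  10, 916]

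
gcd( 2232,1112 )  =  8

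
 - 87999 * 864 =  - 76031136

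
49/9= 5+4/9 = 5.44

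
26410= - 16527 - - 42937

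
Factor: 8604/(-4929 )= - 2^2*3^1*31^(-1)* 53^ (  -  1) *239^1 = -  2868/1643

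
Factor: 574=2^1*7^1*41^1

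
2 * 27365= 54730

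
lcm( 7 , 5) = 35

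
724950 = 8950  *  81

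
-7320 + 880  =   - 6440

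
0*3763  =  0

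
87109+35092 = 122201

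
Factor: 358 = 2^1*179^1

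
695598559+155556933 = 851155492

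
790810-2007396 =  - 1216586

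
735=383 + 352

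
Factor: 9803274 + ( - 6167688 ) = 2^1 * 3^2*17^1*109^2= 3635586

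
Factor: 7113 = 3^1*2371^1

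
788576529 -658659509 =129917020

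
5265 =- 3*( - 1755)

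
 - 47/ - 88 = 47/88 = 0.53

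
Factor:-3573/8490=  - 2^( - 1 )*3^1  *5^ ( - 1)*283^( - 1) * 397^1 = -  1191/2830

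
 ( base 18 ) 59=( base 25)3O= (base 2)1100011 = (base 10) 99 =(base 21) 4F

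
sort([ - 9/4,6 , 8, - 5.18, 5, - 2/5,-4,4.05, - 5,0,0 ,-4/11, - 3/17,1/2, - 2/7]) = [ - 5.18,-5, - 4,-9/4 ,-2/5 , - 4/11,-2/7, - 3/17, 0, 0 , 1/2, 4.05, 5, 6, 8]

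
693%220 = 33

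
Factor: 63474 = 2^1*3^1 * 71^1*149^1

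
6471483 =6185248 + 286235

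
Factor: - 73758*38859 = -2^1*3^2*19^1*647^1*12953^1 = -2866162122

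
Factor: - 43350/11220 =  - 2^( - 1 )*5^1 * 11^( - 1)*17^1 = -85/22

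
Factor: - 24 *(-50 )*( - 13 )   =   - 15600 =-2^4*3^1*5^2*13^1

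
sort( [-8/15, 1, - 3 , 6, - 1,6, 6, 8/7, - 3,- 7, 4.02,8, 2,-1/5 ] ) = [ - 7, - 3, - 3, - 1, - 8/15 , - 1/5, 1 , 8/7,  2,4.02, 6, 6,  6, 8 ] 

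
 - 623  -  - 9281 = 8658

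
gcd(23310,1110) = 1110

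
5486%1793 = 107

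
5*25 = 125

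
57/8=57/8 = 7.12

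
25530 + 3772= 29302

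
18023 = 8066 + 9957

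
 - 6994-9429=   -  16423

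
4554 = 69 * 66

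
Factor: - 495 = - 3^2*5^1*11^1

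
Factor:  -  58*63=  - 3654  =  - 2^1 * 3^2 * 7^1*29^1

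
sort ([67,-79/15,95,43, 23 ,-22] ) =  [ - 22, - 79/15, 23 , 43,67, 95]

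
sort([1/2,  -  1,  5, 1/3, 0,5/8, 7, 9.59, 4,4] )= [ - 1,  0, 1/3, 1/2, 5/8,4,4, 5, 7, 9.59 ]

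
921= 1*921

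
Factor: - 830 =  - 2^1*5^1 * 83^1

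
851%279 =14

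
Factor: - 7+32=25 = 5^2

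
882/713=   1 + 169/713 = 1.24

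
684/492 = 1+16/41 = 1.39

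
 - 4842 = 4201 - 9043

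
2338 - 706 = 1632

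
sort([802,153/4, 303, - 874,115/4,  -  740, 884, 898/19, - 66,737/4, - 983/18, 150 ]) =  [ - 874, - 740, - 66 , - 983/18 , 115/4 , 153/4 , 898/19, 150 , 737/4,303,802,884]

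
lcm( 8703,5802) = 17406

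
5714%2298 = 1118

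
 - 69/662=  - 69/662 = - 0.10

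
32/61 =32/61= 0.52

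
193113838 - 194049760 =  - 935922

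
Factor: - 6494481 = -3^2*7^1*103087^1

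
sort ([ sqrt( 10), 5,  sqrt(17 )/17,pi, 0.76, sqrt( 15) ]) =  [ sqrt(17)/17, 0.76, pi,sqrt( 10), sqrt(15),5]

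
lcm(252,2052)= 14364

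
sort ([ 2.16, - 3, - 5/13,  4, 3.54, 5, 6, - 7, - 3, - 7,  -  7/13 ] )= [ - 7, - 7,- 3, - 3, - 7/13, - 5/13 , 2.16, 3.54, 4,  5,6 ]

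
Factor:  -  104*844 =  - 87776= -  2^5 * 13^1*211^1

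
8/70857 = 8/70857 = 0.00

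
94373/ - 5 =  - 94373/5 = - 18874.60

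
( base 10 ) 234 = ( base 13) 150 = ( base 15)109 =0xea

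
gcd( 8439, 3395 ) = 97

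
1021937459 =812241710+209695749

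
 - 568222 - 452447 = -1020669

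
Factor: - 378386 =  - 2^1*17^1*31^1 * 359^1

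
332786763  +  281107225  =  613893988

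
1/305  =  1/305 = 0.00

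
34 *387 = 13158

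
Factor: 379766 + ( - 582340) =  - 2^1*101287^1 = -202574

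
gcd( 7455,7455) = 7455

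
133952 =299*448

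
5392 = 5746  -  354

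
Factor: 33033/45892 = 429/596= 2^( - 2)*3^1*11^1*13^1  *149^( - 1 )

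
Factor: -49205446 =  - 2^1 * 17^1*1447219^1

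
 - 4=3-7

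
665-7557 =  - 6892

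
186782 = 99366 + 87416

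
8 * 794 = 6352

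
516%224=68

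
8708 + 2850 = 11558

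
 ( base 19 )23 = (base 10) 41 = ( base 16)29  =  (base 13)32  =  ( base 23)1i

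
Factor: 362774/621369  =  2^1*3^(  -  2 )*7^(  -  2) * 1409^ ( - 1 ) * 181387^1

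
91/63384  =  91/63384 = 0.00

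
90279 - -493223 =583502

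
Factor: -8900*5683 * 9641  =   - 487629246700= -  2^2* 5^2*31^1*89^1*311^1 * 5683^1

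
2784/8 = 348 = 348.00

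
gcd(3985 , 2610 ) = 5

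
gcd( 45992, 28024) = 8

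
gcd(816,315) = 3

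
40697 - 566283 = - 525586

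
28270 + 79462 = 107732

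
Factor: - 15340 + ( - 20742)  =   - 36082   =  - 2^1 * 18041^1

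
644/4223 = 644/4223 = 0.15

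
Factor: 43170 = 2^1 * 3^1 * 5^1*1439^1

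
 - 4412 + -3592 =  - 8004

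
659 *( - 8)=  - 5272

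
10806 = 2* 5403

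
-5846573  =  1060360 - 6906933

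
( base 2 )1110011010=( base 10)922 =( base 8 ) 1632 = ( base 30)10M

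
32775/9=3641 + 2/3  =  3641.67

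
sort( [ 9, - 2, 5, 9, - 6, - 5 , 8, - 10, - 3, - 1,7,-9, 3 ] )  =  [-10, - 9, - 6, - 5, - 3, - 2, - 1,3, 5,7, 8, 9,  9] 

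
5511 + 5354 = 10865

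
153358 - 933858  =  -780500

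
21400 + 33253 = 54653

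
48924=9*5436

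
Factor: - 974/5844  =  -2^( - 1)*3^ ( - 1) =- 1/6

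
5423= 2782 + 2641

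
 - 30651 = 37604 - 68255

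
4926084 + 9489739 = 14415823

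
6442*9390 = 60490380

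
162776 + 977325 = 1140101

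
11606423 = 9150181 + 2456242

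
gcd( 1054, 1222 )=2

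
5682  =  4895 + 787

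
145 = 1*145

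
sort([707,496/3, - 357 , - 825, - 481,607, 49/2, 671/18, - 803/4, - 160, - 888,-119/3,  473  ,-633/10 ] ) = [ - 888, - 825, - 481, - 357,-803/4,  -  160, - 633/10, - 119/3,49/2,671/18,  496/3, 473, 607,  707]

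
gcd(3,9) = 3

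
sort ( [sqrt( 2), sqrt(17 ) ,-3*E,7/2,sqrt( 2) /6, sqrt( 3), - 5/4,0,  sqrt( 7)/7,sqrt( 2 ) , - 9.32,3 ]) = [ - 9.32, - 3*E, - 5/4, 0,sqrt ( 2)/6,  sqrt(7 ) /7,sqrt(2 ), sqrt(2 )  ,  sqrt( 3), 3, 7/2, sqrt( 17 )] 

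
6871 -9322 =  - 2451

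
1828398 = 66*27703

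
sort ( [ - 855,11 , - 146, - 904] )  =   [ - 904, - 855, - 146, 11 ] 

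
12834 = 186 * 69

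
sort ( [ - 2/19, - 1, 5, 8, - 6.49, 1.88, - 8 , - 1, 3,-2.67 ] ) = [ - 8, - 6.49, - 2.67, - 1, - 1, - 2/19,1.88, 3,5, 8 ]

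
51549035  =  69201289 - 17652254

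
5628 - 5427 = 201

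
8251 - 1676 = 6575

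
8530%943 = 43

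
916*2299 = 2105884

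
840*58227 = 48910680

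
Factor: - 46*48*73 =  -2^5*3^1 * 23^1 * 73^1  =  - 161184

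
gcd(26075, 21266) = 7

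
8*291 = 2328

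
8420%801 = 410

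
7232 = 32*226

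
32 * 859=27488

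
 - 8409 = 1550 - 9959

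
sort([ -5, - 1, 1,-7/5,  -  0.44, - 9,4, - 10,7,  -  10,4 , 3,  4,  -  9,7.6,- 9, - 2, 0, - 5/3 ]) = [-10, - 10, - 9, - 9, - 9,-5, - 2, - 5/3 , - 7/5, - 1, - 0.44,0,  1, 3,  4,4,4  ,  7,7.6 ]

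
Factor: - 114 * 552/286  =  -2^3*3^2*11^ ( - 1 )*13^(-1)* 19^1*23^1   =  -31464/143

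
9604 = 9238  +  366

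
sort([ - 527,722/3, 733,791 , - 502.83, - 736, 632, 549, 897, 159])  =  [ - 736, -527, - 502.83, 159, 722/3, 549,  632, 733, 791 , 897] 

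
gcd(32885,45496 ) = 1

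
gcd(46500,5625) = 375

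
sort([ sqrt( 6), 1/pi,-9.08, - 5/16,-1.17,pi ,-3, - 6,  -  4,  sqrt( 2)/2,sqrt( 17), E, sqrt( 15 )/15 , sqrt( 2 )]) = [ - 9.08, -6, - 4, - 3 ,-1.17, - 5/16,sqrt( 15) /15  ,  1/pi,sqrt( 2) /2, sqrt(2 ), sqrt( 6 ), E, pi , sqrt( 17)] 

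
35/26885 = 7/5377 = 0.00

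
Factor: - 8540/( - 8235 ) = 28/27 = 2^2*3^( - 3 )*7^1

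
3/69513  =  1/23171 = 0.00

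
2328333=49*47517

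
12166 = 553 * 22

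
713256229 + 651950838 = 1365207067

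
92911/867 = 107+142/867  =  107.16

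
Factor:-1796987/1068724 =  - 2^(-2 ) * 397^(-1)*673^( - 1)*1796987^1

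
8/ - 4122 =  - 1 + 2057/2061 = - 0.00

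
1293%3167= 1293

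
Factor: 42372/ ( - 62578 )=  - 21186/31289 = -2^1*3^2*11^1*67^( - 1)*107^1*467^( - 1) 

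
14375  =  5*2875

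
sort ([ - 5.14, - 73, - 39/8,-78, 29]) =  [ - 78,-73 , - 5.14, - 39/8, 29]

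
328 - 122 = 206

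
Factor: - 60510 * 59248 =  - 3585096480  =  - 2^5*3^1  *  5^1 * 7^1*  23^2*2017^1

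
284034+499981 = 784015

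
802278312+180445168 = 982723480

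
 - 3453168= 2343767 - 5796935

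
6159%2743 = 673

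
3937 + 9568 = 13505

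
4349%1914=521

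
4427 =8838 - 4411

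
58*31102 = 1803916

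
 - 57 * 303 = - 17271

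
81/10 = 8 +1/10 = 8.10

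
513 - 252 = 261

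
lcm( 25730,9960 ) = 308760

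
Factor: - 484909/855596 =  - 2^( - 2)*7^( - 1)*23^1* 29^1*727^1*30557^ ( - 1)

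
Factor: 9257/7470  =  2^( - 1 ) * 3^(  -  2)*  5^( - 1)*83^( - 1)*9257^1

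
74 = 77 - 3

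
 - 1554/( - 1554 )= 1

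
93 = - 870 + 963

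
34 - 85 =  - 51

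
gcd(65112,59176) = 8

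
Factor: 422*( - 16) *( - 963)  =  6502176 =2^5*3^2*107^1*211^1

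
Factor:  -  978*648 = - 633744=- 2^4*3^5 * 163^1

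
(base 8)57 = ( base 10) 47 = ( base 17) 2d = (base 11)43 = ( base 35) 1c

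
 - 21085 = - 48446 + 27361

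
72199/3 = 72199/3 = 24066.33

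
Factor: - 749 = -7^1*107^1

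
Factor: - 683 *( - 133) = 90839 = 7^1*19^1*683^1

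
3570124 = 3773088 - 202964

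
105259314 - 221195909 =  -115936595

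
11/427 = 11/427= 0.03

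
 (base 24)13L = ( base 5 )10134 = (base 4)22131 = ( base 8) 1235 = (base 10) 669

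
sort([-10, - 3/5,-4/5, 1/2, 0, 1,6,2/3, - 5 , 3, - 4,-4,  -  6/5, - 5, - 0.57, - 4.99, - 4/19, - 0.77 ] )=[-10,-5, - 5, - 4.99, - 4, - 4, - 6/5,  -  4/5,- 0.77, - 3/5,  -  0.57, - 4/19,0, 1/2,2/3,1,3, 6]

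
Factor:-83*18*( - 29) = 2^1*3^2 * 29^1*83^1 = 43326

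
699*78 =54522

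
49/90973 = 49/90973 = 0.00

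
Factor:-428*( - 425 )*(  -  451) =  - 2^2*5^2*11^1*17^1*41^1*107^1= - 82036900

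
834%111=57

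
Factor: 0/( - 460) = 0^1  =  0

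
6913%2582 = 1749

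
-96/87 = -2 + 26/29 =-  1.10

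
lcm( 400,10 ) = 400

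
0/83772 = 0 = 0.00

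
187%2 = 1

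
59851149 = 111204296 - 51353147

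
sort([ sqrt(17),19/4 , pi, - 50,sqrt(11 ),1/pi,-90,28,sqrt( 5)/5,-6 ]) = [- 90, - 50,-6,1/pi, sqrt(5)/5,pi , sqrt(11), sqrt(17),  19/4, 28]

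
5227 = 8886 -3659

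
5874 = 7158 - 1284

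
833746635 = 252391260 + 581355375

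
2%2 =0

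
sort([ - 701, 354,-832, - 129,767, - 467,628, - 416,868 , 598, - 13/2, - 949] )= [-949, - 832, - 701, - 467,-416, - 129, - 13/2, 354, 598, 628,767,  868]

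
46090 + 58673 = 104763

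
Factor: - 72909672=-2^3 * 3^1*11^1 * 276173^1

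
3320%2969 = 351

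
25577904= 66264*386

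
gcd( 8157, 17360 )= 1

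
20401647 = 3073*6639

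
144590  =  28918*5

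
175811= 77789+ 98022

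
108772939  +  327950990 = 436723929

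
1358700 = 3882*350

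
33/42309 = 11/14103 = 0.00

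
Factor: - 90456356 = -2^2*22614089^1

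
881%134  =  77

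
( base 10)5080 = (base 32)4UO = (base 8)11730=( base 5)130310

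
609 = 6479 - 5870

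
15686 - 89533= -73847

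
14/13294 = 7/6647 = 0.00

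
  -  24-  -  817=793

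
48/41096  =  6/5137= 0.00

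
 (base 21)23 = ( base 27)1I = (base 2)101101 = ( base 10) 45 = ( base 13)36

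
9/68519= 9/68519  =  0.00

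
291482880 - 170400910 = 121081970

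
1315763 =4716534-3400771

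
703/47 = 14+45/47 = 14.96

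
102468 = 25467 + 77001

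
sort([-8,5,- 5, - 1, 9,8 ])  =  [ - 8, - 5,-1, 5,  8, 9]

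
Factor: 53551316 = 2^2*7^2*13^1 * 21017^1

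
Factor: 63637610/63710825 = 12727522/12742165 = 2^1*5^ ( - 1)*29^(  -  1)*87877^( - 1)* 6363761^1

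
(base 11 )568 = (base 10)679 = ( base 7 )1660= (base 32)L7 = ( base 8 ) 1247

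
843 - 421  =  422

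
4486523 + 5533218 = 10019741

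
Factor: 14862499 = 167^1*88997^1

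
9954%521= 55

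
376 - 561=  - 185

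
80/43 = 80/43 = 1.86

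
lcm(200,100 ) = 200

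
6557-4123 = 2434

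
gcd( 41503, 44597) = 7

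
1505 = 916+589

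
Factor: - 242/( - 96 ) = 121/48=2^ ( - 4)*3^(-1)*11^2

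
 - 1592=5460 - 7052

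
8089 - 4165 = 3924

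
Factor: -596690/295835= - 2^1*59167^( - 1 ) * 59669^1 = -  119338/59167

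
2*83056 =166112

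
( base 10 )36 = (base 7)51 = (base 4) 210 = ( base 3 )1100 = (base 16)24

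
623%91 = 77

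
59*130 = 7670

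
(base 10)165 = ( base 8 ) 245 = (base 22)7B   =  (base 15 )b0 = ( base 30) 5F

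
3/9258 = 1/3086 = 0.00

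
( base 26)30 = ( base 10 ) 78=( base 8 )116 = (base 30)2I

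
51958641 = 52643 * 987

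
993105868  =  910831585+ 82274283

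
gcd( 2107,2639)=7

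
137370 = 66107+71263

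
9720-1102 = 8618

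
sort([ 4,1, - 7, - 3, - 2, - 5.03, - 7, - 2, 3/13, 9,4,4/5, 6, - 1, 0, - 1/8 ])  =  [ - 7,-7, - 5.03,  -  3,- 2, - 2 ,-1, - 1/8,  0,3/13, 4/5,1,4 , 4,6,9 ]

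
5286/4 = 2643/2=1321.50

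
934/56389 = 934/56389   =  0.02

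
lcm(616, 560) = 6160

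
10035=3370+6665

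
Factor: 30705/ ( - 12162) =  - 2^(-1) * 5^1*23^1 * 89^1*2027^ ( - 1)=- 10235/4054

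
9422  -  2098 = 7324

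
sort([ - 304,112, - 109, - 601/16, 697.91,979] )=[  -  304, - 109, - 601/16, 112,697.91,979 ]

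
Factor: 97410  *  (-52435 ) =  - 2^1*3^1*5^2*17^1 * 191^1*10487^1 = -5107693350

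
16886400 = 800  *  21108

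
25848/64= 3231/8 = 403.88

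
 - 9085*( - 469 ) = 4260865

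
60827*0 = 0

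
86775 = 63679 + 23096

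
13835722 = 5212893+8622829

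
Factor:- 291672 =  - 2^3*3^2*4051^1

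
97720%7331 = 2417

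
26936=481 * 56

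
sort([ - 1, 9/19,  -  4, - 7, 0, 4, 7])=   [ - 7, - 4,-1 , 0, 9/19 , 4,7 ] 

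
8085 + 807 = 8892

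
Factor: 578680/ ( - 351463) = -680/413 = - 2^3*5^1*7^( - 1)*17^1*59^(  -  1 )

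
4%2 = 0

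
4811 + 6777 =11588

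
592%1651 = 592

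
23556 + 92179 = 115735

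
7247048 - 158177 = 7088871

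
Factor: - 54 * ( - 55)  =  2^1*3^3*5^1*11^1= 2970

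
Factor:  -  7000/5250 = -4/3 = - 2^2*3^( - 1 ) 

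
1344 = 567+777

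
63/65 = 63/65 = 0.97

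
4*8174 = 32696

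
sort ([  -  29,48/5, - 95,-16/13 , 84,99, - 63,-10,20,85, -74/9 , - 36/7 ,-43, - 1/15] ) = [ - 95,-63,-43, - 29,-10,  -  74/9 , - 36/7,  -  16/13,  -  1/15,48/5,20, 84, 85,99]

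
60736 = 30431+30305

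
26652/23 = 26652/23 = 1158.78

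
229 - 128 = 101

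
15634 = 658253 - 642619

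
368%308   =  60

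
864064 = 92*9392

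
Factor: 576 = 2^6*3^2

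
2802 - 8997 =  - 6195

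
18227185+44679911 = 62907096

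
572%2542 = 572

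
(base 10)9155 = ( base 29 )APK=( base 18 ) 1a4b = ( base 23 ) h71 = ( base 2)10001111000011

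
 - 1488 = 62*( - 24) 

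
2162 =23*94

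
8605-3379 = 5226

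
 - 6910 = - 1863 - 5047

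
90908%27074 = 9686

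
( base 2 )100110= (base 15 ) 28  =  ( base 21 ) 1h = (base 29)19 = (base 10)38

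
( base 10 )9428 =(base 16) 24d4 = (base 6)111352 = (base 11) 70A1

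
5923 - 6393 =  -470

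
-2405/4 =- 602+3/4 = -601.25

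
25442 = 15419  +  10023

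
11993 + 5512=17505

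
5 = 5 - 0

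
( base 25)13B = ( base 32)M7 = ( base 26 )119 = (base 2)1011000111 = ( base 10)711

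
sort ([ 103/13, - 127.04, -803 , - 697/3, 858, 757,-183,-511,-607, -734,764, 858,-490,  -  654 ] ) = [ - 803, - 734, - 654,-607,-511, - 490,-697/3,  -  183,-127.04, 103/13,757,764, 858,858]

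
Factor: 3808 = 2^5*7^1*17^1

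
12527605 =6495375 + 6032230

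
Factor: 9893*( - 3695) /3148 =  - 2^( -2)*5^1* 13^1*739^1*  761^1*787^( - 1) = - 36554635/3148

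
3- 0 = 3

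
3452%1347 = 758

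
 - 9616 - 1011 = -10627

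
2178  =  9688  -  7510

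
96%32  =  0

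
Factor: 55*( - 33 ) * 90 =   -  2^1*3^3*5^2*11^2 = -163350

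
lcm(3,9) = 9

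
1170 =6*195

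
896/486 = 448/243= 1.84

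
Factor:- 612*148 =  - 2^4*3^2*17^1*37^1 =- 90576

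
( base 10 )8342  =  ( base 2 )10000010010110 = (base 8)20226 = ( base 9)12388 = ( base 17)1bec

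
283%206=77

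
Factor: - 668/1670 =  - 2^1 * 5^( - 1 )  =  -2/5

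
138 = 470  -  332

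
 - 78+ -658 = -736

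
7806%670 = 436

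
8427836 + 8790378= 17218214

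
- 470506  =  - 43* 10942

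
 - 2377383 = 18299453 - 20676836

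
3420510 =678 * 5045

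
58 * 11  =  638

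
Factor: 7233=3^1*2411^1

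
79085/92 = 79085/92 = 859.62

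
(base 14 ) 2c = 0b101000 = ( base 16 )28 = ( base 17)26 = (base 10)40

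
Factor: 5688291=3^1*7^1 * 23^1*11777^1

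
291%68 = 19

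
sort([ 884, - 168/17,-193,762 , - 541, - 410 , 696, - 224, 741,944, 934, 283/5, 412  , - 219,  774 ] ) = [ - 541,  -  410, - 224,-219, - 193, - 168/17, 283/5,412,696,741, 762,774,884, 934 , 944 ] 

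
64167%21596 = 20975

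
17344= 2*8672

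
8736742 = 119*73418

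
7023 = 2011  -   - 5012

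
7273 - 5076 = 2197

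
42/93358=21/46679 =0.00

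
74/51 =74/51  =  1.45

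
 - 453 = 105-558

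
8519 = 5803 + 2716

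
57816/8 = 7227 = 7227.00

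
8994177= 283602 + 8710575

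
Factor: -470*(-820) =2^3*5^2* 41^1*47^1  =  385400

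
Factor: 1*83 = 83^1 = 83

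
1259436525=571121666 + 688314859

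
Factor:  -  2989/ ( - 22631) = 7^1*53^(-1) = 7/53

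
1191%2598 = 1191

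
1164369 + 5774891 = 6939260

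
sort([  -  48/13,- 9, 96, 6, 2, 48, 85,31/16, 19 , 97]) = [  -  9  , - 48/13,31/16,2, 6 , 19, 48,85, 96,  97] 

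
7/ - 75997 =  - 1 + 75990/75997 = - 0.00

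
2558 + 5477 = 8035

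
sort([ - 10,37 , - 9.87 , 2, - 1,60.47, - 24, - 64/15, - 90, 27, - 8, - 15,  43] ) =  [ - 90, - 24 , - 15, - 10, - 9.87, - 8, - 64/15, - 1,  2,27, 37,43,60.47] 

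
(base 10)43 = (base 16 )2B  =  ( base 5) 133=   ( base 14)31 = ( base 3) 1121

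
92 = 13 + 79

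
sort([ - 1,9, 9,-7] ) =[- 7, - 1,9,9]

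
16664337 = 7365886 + 9298451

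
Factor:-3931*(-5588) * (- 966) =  - 2^3 * 3^1*7^1*11^1 *23^1 *127^1 *3931^1 = - 21219569448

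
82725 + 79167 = 161892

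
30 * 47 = 1410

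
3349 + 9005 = 12354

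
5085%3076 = 2009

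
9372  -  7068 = 2304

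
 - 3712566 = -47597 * 78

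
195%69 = 57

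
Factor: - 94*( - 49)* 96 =2^6* 3^1*7^2*47^1  =  442176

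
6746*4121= 27800266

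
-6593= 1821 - 8414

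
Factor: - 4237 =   -  19^1*223^1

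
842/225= 3 + 167/225=3.74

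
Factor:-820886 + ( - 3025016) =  - 2^1*1922951^1 = - 3845902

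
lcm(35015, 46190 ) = 2170930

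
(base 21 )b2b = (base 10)4904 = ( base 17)gg8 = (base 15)16BE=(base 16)1328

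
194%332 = 194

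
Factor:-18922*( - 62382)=2^2*3^1  *  37^1*281^1*9461^1 = 1180392204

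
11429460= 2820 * 4053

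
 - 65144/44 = - 1481+5/11 = - 1480.55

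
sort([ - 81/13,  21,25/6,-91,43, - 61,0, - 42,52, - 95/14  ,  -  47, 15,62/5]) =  [ - 91, - 61,-47, - 42, - 95/14,  -  81/13,0, 25/6,  62/5,  15, 21,43,52]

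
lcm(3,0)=0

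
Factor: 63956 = 2^2*59^1*271^1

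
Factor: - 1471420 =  - 2^2*5^1*73571^1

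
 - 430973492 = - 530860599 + 99887107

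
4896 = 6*816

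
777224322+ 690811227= 1468035549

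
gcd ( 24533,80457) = 1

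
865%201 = 61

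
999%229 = 83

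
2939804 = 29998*98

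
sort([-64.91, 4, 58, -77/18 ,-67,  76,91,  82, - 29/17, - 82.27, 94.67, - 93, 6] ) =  [ - 93,- 82.27  , - 67, - 64.91,- 77/18,-29/17 , 4,6,  58, 76, 82, 91, 94.67 ] 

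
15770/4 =3942+1/2=3942.50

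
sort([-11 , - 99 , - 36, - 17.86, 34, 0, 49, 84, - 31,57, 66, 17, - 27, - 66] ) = [ - 99,  -  66, - 36, - 31, - 27, - 17.86, - 11, 0,17,34,  49, 57, 66,84]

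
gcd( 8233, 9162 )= 1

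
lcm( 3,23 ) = 69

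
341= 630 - 289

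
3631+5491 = 9122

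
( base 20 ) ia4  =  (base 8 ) 16354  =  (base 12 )4350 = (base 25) bl4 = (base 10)7404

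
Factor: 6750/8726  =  3375/4363= 3^3 * 5^3*4363^( - 1) 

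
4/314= 2/157 = 0.01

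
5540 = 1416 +4124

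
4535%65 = 50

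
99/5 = 99/5 = 19.80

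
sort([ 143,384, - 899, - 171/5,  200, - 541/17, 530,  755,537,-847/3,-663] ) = [-899, - 663, - 847/3 ,  -  171/5,  -  541/17,  143,  200,384,  530,537,  755 ]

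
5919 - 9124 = -3205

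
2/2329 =2/2329= 0.00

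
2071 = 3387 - 1316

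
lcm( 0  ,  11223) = 0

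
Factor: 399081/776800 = 2^( - 5)*3^1*5^( - 2)*137^1  =  411/800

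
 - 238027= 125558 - 363585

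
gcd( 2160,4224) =48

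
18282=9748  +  8534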